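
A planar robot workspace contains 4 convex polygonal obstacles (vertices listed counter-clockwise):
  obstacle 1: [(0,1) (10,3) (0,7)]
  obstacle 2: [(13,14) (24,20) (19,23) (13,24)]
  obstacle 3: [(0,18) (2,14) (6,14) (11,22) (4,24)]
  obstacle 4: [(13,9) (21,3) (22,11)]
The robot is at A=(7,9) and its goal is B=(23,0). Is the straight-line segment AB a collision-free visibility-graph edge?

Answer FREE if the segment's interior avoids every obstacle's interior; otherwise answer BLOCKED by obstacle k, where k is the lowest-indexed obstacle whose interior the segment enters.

FREE

Obstacle 1 [(0,1) (10,3) (0,7)]:
  edge (0,1)–(10,3): clear
  edge (10,3)–(0,7): clear
  edge (0,7)–(0,1): clear
  midpoint (15,9/2) outside
  → clear
Obstacle 2 [(13,14) (24,20) (19,23) (13,24)]:
  edge (13,14)–(24,20): clear
  edge (24,20)–(19,23): clear
  edge (19,23)–(13,24): clear
  edge (13,24)–(13,14): clear
  midpoint (15,9/2) outside
  → clear
Obstacle 3 [(0,18) (2,14) (6,14) (11,22) (4,24)]:
  edge (0,18)–(2,14): clear
  edge (2,14)–(6,14): clear
  edge (6,14)–(11,22): clear
  edge (11,22)–(4,24): clear
  edge (4,24)–(0,18): clear
  midpoint (15,9/2) outside
  → clear
Obstacle 4 [(13,9) (21,3) (22,11)]:
  edge (13,9)–(21,3): clear
  edge (21,3)–(22,11): clear
  edge (22,11)–(13,9): clear
  midpoint (15,9/2) outside
  → clear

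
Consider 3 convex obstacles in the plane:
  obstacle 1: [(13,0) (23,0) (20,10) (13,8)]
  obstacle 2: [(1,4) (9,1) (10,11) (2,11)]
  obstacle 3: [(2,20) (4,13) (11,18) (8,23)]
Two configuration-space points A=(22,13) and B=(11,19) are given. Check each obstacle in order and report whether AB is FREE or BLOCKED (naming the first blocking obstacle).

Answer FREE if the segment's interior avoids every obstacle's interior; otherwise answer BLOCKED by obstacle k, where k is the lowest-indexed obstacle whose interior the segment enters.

Obstacle 1 [(13,0) (23,0) (20,10) (13,8)]:
  edge (13,0)–(23,0): clear
  edge (23,0)–(20,10): clear
  edge (20,10)–(13,8): clear
  edge (13,8)–(13,0): clear
  midpoint (33/2,16) outside
  → clear
Obstacle 2 [(1,4) (9,1) (10,11) (2,11)]:
  edge (1,4)–(9,1): clear
  edge (9,1)–(10,11): clear
  edge (10,11)–(2,11): clear
  edge (2,11)–(1,4): clear
  midpoint (33/2,16) outside
  → clear
Obstacle 3 [(2,20) (4,13) (11,18) (8,23)]:
  edge (2,20)–(4,13): clear
  edge (4,13)–(11,18): clear
  edge (11,18)–(8,23): clear
  edge (8,23)–(2,20): clear
  midpoint (33/2,16) outside
  → clear

FREE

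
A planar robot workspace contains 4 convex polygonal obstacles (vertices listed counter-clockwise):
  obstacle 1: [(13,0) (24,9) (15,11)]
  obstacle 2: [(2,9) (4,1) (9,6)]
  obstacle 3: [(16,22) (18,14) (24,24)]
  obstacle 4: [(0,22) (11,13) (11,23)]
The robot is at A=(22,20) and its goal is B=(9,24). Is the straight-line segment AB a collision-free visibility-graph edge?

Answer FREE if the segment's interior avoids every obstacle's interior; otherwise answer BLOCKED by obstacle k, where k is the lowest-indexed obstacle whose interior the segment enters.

BLOCKED by obstacle 3

Obstacle 1 [(13,0) (24,9) (15,11)]:
  edge (13,0)–(24,9): clear
  edge (24,9)–(15,11): clear
  edge (15,11)–(13,0): clear
  midpoint (31/2,22) outside
  → clear
Obstacle 2 [(2,9) (4,1) (9,6)]:
  edge (2,9)–(4,1): clear
  edge (4,1)–(9,6): clear
  edge (9,6)–(2,9): clear
  midpoint (31/2,22) outside
  → clear
Obstacle 3 [(16,22) (18,14) (24,24)]:
  edge (16,22)–(18,14): crosses AB
  edge (18,14)–(24,24): crosses AB
  edge (24,24)–(16,22): clear
  → BLOCKED
Obstacle 4 [(0,22) (11,13) (11,23)]:
  edge (0,22)–(11,13): clear
  edge (11,13)–(11,23): clear
  edge (11,23)–(0,22): clear
  midpoint (31/2,22) outside
  → clear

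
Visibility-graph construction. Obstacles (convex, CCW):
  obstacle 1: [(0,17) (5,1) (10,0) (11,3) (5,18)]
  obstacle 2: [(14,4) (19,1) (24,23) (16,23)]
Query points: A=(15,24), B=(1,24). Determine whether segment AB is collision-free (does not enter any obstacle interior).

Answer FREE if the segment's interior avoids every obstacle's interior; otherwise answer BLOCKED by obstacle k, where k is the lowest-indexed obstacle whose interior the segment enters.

Obstacle 1 [(0,17) (5,1) (10,0) (11,3) (5,18)]:
  edge (0,17)–(5,1): clear
  edge (5,1)–(10,0): clear
  edge (10,0)–(11,3): clear
  edge (11,3)–(5,18): clear
  edge (5,18)–(0,17): clear
  midpoint (8,24) outside
  → clear
Obstacle 2 [(14,4) (19,1) (24,23) (16,23)]:
  edge (14,4)–(19,1): clear
  edge (19,1)–(24,23): clear
  edge (24,23)–(16,23): clear
  edge (16,23)–(14,4): clear
  midpoint (8,24) outside
  → clear

FREE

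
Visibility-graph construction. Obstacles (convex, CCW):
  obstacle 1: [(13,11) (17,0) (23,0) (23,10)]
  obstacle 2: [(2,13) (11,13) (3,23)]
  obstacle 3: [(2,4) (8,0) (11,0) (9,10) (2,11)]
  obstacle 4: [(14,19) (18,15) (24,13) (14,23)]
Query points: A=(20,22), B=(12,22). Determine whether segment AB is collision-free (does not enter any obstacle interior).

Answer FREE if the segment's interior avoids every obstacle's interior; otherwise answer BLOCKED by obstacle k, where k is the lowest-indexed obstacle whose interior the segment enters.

Obstacle 1 [(13,11) (17,0) (23,0) (23,10)]:
  edge (13,11)–(17,0): clear
  edge (17,0)–(23,0): clear
  edge (23,0)–(23,10): clear
  edge (23,10)–(13,11): clear
  midpoint (16,22) outside
  → clear
Obstacle 2 [(2,13) (11,13) (3,23)]:
  edge (2,13)–(11,13): clear
  edge (11,13)–(3,23): clear
  edge (3,23)–(2,13): clear
  midpoint (16,22) outside
  → clear
Obstacle 3 [(2,4) (8,0) (11,0) (9,10) (2,11)]:
  edge (2,4)–(8,0): clear
  edge (8,0)–(11,0): clear
  edge (11,0)–(9,10): clear
  edge (9,10)–(2,11): clear
  edge (2,11)–(2,4): clear
  midpoint (16,22) outside
  → clear
Obstacle 4 [(14,19) (18,15) (24,13) (14,23)]:
  edge (14,19)–(18,15): clear
  edge (18,15)–(24,13): clear
  edge (24,13)–(14,23): crosses AB
  edge (14,23)–(14,19): crosses AB
  → BLOCKED

BLOCKED by obstacle 4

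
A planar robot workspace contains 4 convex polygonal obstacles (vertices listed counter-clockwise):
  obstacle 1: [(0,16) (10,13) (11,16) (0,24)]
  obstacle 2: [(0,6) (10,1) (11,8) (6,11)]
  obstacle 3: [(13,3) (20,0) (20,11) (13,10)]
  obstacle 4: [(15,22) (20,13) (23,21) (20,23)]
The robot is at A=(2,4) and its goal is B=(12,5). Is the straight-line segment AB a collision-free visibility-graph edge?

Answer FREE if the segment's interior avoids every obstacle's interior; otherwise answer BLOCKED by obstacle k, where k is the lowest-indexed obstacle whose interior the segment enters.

BLOCKED by obstacle 2

Obstacle 1 [(0,16) (10,13) (11,16) (0,24)]:
  edge (0,16)–(10,13): clear
  edge (10,13)–(11,16): clear
  edge (11,16)–(0,24): clear
  edge (0,24)–(0,16): clear
  midpoint (7,9/2) outside
  → clear
Obstacle 2 [(0,6) (10,1) (11,8) (6,11)]:
  edge (0,6)–(10,1): crosses AB
  edge (10,1)–(11,8): crosses AB
  edge (11,8)–(6,11): clear
  edge (6,11)–(0,6): clear
  → BLOCKED
Obstacle 3 [(13,3) (20,0) (20,11) (13,10)]:
  edge (13,3)–(20,0): clear
  edge (20,0)–(20,11): clear
  edge (20,11)–(13,10): clear
  edge (13,10)–(13,3): clear
  midpoint (7,9/2) outside
  → clear
Obstacle 4 [(15,22) (20,13) (23,21) (20,23)]:
  edge (15,22)–(20,13): clear
  edge (20,13)–(23,21): clear
  edge (23,21)–(20,23): clear
  edge (20,23)–(15,22): clear
  midpoint (7,9/2) outside
  → clear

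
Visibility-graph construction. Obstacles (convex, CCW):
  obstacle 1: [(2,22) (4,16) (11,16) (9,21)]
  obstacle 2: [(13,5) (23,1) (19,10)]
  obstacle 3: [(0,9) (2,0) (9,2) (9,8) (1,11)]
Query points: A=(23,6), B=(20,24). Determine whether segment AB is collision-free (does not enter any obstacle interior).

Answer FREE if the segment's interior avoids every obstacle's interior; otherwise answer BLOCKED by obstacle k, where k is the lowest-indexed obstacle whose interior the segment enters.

Obstacle 1 [(2,22) (4,16) (11,16) (9,21)]:
  edge (2,22)–(4,16): clear
  edge (4,16)–(11,16): clear
  edge (11,16)–(9,21): clear
  edge (9,21)–(2,22): clear
  midpoint (43/2,15) outside
  → clear
Obstacle 2 [(13,5) (23,1) (19,10)]:
  edge (13,5)–(23,1): clear
  edge (23,1)–(19,10): clear
  edge (19,10)–(13,5): clear
  midpoint (43/2,15) outside
  → clear
Obstacle 3 [(0,9) (2,0) (9,2) (9,8) (1,11)]:
  edge (0,9)–(2,0): clear
  edge (2,0)–(9,2): clear
  edge (9,2)–(9,8): clear
  edge (9,8)–(1,11): clear
  edge (1,11)–(0,9): clear
  midpoint (43/2,15) outside
  → clear

FREE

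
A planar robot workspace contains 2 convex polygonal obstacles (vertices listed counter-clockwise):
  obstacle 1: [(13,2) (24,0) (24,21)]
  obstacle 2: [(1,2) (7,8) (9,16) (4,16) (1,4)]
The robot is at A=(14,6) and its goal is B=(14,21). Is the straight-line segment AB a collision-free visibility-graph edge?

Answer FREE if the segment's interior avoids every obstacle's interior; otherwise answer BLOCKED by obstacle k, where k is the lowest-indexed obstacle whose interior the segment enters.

FREE

Obstacle 1 [(13,2) (24,0) (24,21)]:
  edge (13,2)–(24,0): clear
  edge (24,0)–(24,21): clear
  edge (24,21)–(13,2): clear
  midpoint (14,27/2) outside
  → clear
Obstacle 2 [(1,2) (7,8) (9,16) (4,16) (1,4)]:
  edge (1,2)–(7,8): clear
  edge (7,8)–(9,16): clear
  edge (9,16)–(4,16): clear
  edge (4,16)–(1,4): clear
  edge (1,4)–(1,2): clear
  midpoint (14,27/2) outside
  → clear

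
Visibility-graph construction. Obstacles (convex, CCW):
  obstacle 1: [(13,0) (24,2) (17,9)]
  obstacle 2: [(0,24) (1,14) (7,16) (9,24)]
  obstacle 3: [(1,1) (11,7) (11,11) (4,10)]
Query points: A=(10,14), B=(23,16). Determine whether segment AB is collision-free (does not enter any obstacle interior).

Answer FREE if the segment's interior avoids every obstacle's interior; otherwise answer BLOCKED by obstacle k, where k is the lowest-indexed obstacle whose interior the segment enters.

FREE

Obstacle 1 [(13,0) (24,2) (17,9)]:
  edge (13,0)–(24,2): clear
  edge (24,2)–(17,9): clear
  edge (17,9)–(13,0): clear
  midpoint (33/2,15) outside
  → clear
Obstacle 2 [(0,24) (1,14) (7,16) (9,24)]:
  edge (0,24)–(1,14): clear
  edge (1,14)–(7,16): clear
  edge (7,16)–(9,24): clear
  edge (9,24)–(0,24): clear
  midpoint (33/2,15) outside
  → clear
Obstacle 3 [(1,1) (11,7) (11,11) (4,10)]:
  edge (1,1)–(11,7): clear
  edge (11,7)–(11,11): clear
  edge (11,11)–(4,10): clear
  edge (4,10)–(1,1): clear
  midpoint (33/2,15) outside
  → clear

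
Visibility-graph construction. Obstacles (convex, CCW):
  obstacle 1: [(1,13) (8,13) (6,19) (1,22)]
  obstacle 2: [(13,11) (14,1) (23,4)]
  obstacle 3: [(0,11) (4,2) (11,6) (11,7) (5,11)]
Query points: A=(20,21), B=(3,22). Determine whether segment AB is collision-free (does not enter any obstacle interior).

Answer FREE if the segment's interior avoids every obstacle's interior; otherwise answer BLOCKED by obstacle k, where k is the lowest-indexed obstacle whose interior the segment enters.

FREE

Obstacle 1 [(1,13) (8,13) (6,19) (1,22)]:
  edge (1,13)–(8,13): clear
  edge (8,13)–(6,19): clear
  edge (6,19)–(1,22): clear
  edge (1,22)–(1,13): clear
  midpoint (23/2,43/2) outside
  → clear
Obstacle 2 [(13,11) (14,1) (23,4)]:
  edge (13,11)–(14,1): clear
  edge (14,1)–(23,4): clear
  edge (23,4)–(13,11): clear
  midpoint (23/2,43/2) outside
  → clear
Obstacle 3 [(0,11) (4,2) (11,6) (11,7) (5,11)]:
  edge (0,11)–(4,2): clear
  edge (4,2)–(11,6): clear
  edge (11,6)–(11,7): clear
  edge (11,7)–(5,11): clear
  edge (5,11)–(0,11): clear
  midpoint (23/2,43/2) outside
  → clear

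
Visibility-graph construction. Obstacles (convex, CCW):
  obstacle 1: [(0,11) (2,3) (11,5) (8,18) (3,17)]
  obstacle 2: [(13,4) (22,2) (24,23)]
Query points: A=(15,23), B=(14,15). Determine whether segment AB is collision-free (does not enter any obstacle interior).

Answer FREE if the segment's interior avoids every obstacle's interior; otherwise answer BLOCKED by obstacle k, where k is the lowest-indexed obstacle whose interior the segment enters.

Obstacle 1 [(0,11) (2,3) (11,5) (8,18) (3,17)]:
  edge (0,11)–(2,3): clear
  edge (2,3)–(11,5): clear
  edge (11,5)–(8,18): clear
  edge (8,18)–(3,17): clear
  edge (3,17)–(0,11): clear
  midpoint (29/2,19) outside
  → clear
Obstacle 2 [(13,4) (22,2) (24,23)]:
  edge (13,4)–(22,2): clear
  edge (22,2)–(24,23): clear
  edge (24,23)–(13,4): clear
  midpoint (29/2,19) outside
  → clear

FREE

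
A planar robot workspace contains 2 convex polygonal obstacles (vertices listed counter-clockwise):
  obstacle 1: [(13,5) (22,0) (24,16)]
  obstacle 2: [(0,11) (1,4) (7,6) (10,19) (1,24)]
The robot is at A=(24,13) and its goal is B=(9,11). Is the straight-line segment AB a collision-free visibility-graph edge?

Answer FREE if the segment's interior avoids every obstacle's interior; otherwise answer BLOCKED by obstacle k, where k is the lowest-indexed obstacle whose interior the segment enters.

BLOCKED by obstacle 1

Obstacle 1 [(13,5) (22,0) (24,16)]:
  edge (13,5)–(22,0): clear
  edge (22,0)–(24,16): crosses AB
  edge (24,16)–(13,5): crosses AB
  → BLOCKED
Obstacle 2 [(0,11) (1,4) (7,6) (10,19) (1,24)]:
  edge (0,11)–(1,4): clear
  edge (1,4)–(7,6): clear
  edge (7,6)–(10,19): clear
  edge (10,19)–(1,24): clear
  edge (1,24)–(0,11): clear
  midpoint (33/2,12) outside
  → clear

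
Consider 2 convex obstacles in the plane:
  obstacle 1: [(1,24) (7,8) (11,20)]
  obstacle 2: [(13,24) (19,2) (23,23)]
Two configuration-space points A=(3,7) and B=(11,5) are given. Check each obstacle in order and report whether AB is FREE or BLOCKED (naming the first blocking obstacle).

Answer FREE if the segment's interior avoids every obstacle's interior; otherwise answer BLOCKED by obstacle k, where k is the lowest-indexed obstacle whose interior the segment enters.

Obstacle 1 [(1,24) (7,8) (11,20)]:
  edge (1,24)–(7,8): clear
  edge (7,8)–(11,20): clear
  edge (11,20)–(1,24): clear
  midpoint (7,6) outside
  → clear
Obstacle 2 [(13,24) (19,2) (23,23)]:
  edge (13,24)–(19,2): clear
  edge (19,2)–(23,23): clear
  edge (23,23)–(13,24): clear
  midpoint (7,6) outside
  → clear

FREE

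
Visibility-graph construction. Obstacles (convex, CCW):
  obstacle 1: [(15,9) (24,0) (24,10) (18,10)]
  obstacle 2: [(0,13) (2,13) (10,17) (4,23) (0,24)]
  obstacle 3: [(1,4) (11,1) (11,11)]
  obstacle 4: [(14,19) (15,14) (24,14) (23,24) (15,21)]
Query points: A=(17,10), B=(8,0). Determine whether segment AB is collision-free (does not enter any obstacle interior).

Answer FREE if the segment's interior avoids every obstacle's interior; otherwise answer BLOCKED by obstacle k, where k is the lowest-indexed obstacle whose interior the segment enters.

BLOCKED by obstacle 1

Obstacle 1 [(15,9) (24,0) (24,10) (18,10)]:
  edge (15,9)–(24,0): crosses AB
  edge (24,0)–(24,10): clear
  edge (24,10)–(18,10): clear
  edge (18,10)–(15,9): crosses AB
  → BLOCKED
Obstacle 2 [(0,13) (2,13) (10,17) (4,23) (0,24)]:
  edge (0,13)–(2,13): clear
  edge (2,13)–(10,17): clear
  edge (10,17)–(4,23): clear
  edge (4,23)–(0,24): clear
  edge (0,24)–(0,13): clear
  midpoint (25/2,5) outside
  → clear
Obstacle 3 [(1,4) (11,1) (11,11)]:
  edge (1,4)–(11,1): crosses AB
  edge (11,1)–(11,11): crosses AB
  edge (11,11)–(1,4): clear
  → BLOCKED
Obstacle 4 [(14,19) (15,14) (24,14) (23,24) (15,21)]:
  edge (14,19)–(15,14): clear
  edge (15,14)–(24,14): clear
  edge (24,14)–(23,24): clear
  edge (23,24)–(15,21): clear
  edge (15,21)–(14,19): clear
  midpoint (25/2,5) outside
  → clear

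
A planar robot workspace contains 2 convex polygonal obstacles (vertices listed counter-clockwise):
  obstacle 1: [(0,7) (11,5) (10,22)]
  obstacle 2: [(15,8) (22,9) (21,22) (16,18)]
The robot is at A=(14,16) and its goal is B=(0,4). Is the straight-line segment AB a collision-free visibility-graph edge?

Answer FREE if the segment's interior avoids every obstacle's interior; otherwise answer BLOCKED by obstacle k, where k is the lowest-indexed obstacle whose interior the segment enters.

Obstacle 1 [(0,7) (11,5) (10,22)]:
  edge (0,7)–(11,5): crosses AB
  edge (11,5)–(10,22): crosses AB
  edge (10,22)–(0,7): clear
  → BLOCKED
Obstacle 2 [(15,8) (22,9) (21,22) (16,18)]:
  edge (15,8)–(22,9): clear
  edge (22,9)–(21,22): clear
  edge (21,22)–(16,18): clear
  edge (16,18)–(15,8): clear
  midpoint (7,10) outside
  → clear

BLOCKED by obstacle 1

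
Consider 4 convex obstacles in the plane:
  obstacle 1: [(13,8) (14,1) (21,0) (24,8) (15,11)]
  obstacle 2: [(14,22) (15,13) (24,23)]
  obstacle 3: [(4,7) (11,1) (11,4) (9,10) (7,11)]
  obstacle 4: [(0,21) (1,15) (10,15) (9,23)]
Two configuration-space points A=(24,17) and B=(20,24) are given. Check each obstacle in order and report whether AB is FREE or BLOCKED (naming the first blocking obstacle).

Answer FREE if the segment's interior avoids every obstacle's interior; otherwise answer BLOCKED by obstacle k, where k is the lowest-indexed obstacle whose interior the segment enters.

Obstacle 1 [(13,8) (14,1) (21,0) (24,8) (15,11)]:
  edge (13,8)–(14,1): clear
  edge (14,1)–(21,0): clear
  edge (21,0)–(24,8): clear
  edge (24,8)–(15,11): clear
  edge (15,11)–(13,8): clear
  midpoint (22,41/2) outside
  → clear
Obstacle 2 [(14,22) (15,13) (24,23)]:
  edge (14,22)–(15,13): clear
  edge (15,13)–(24,23): crosses AB
  edge (24,23)–(14,22): crosses AB
  → BLOCKED
Obstacle 3 [(4,7) (11,1) (11,4) (9,10) (7,11)]:
  edge (4,7)–(11,1): clear
  edge (11,1)–(11,4): clear
  edge (11,4)–(9,10): clear
  edge (9,10)–(7,11): clear
  edge (7,11)–(4,7): clear
  midpoint (22,41/2) outside
  → clear
Obstacle 4 [(0,21) (1,15) (10,15) (9,23)]:
  edge (0,21)–(1,15): clear
  edge (1,15)–(10,15): clear
  edge (10,15)–(9,23): clear
  edge (9,23)–(0,21): clear
  midpoint (22,41/2) outside
  → clear

BLOCKED by obstacle 2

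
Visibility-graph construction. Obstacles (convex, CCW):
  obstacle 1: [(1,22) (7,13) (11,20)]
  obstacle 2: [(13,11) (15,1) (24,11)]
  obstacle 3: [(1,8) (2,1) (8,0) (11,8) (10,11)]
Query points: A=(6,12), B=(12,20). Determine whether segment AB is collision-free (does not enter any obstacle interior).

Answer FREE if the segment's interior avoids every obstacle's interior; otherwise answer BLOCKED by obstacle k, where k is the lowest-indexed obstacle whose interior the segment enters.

BLOCKED by obstacle 1

Obstacle 1 [(1,22) (7,13) (11,20)]:
  edge (1,22)–(7,13): crosses AB
  edge (7,13)–(11,20): crosses AB
  edge (11,20)–(1,22): clear
  → BLOCKED
Obstacle 2 [(13,11) (15,1) (24,11)]:
  edge (13,11)–(15,1): clear
  edge (15,1)–(24,11): clear
  edge (24,11)–(13,11): clear
  midpoint (9,16) outside
  → clear
Obstacle 3 [(1,8) (2,1) (8,0) (11,8) (10,11)]:
  edge (1,8)–(2,1): clear
  edge (2,1)–(8,0): clear
  edge (8,0)–(11,8): clear
  edge (11,8)–(10,11): clear
  edge (10,11)–(1,8): clear
  midpoint (9,16) outside
  → clear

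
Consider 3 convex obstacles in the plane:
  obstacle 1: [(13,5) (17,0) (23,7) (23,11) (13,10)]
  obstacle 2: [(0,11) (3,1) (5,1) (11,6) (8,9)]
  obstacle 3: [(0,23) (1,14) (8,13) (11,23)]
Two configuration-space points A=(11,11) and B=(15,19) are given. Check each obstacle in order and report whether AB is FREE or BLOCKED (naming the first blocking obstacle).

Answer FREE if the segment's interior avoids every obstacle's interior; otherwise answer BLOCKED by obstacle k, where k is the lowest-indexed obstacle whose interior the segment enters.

FREE

Obstacle 1 [(13,5) (17,0) (23,7) (23,11) (13,10)]:
  edge (13,5)–(17,0): clear
  edge (17,0)–(23,7): clear
  edge (23,7)–(23,11): clear
  edge (23,11)–(13,10): clear
  edge (13,10)–(13,5): clear
  midpoint (13,15) outside
  → clear
Obstacle 2 [(0,11) (3,1) (5,1) (11,6) (8,9)]:
  edge (0,11)–(3,1): clear
  edge (3,1)–(5,1): clear
  edge (5,1)–(11,6): clear
  edge (11,6)–(8,9): clear
  edge (8,9)–(0,11): clear
  midpoint (13,15) outside
  → clear
Obstacle 3 [(0,23) (1,14) (8,13) (11,23)]:
  edge (0,23)–(1,14): clear
  edge (1,14)–(8,13): clear
  edge (8,13)–(11,23): clear
  edge (11,23)–(0,23): clear
  midpoint (13,15) outside
  → clear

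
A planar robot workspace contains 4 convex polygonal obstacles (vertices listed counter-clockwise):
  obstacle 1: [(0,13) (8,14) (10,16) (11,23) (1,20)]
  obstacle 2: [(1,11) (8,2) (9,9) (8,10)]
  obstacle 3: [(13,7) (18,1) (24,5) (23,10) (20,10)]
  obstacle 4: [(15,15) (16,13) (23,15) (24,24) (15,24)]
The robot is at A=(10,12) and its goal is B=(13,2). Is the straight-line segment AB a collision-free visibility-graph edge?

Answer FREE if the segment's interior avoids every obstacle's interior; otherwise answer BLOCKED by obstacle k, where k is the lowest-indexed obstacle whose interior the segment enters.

FREE

Obstacle 1 [(0,13) (8,14) (10,16) (11,23) (1,20)]:
  edge (0,13)–(8,14): clear
  edge (8,14)–(10,16): clear
  edge (10,16)–(11,23): clear
  edge (11,23)–(1,20): clear
  edge (1,20)–(0,13): clear
  midpoint (23/2,7) outside
  → clear
Obstacle 2 [(1,11) (8,2) (9,9) (8,10)]:
  edge (1,11)–(8,2): clear
  edge (8,2)–(9,9): clear
  edge (9,9)–(8,10): clear
  edge (8,10)–(1,11): clear
  midpoint (23/2,7) outside
  → clear
Obstacle 3 [(13,7) (18,1) (24,5) (23,10) (20,10)]:
  edge (13,7)–(18,1): clear
  edge (18,1)–(24,5): clear
  edge (24,5)–(23,10): clear
  edge (23,10)–(20,10): clear
  edge (20,10)–(13,7): clear
  midpoint (23/2,7) outside
  → clear
Obstacle 4 [(15,15) (16,13) (23,15) (24,24) (15,24)]:
  edge (15,15)–(16,13): clear
  edge (16,13)–(23,15): clear
  edge (23,15)–(24,24): clear
  edge (24,24)–(15,24): clear
  edge (15,24)–(15,15): clear
  midpoint (23/2,7) outside
  → clear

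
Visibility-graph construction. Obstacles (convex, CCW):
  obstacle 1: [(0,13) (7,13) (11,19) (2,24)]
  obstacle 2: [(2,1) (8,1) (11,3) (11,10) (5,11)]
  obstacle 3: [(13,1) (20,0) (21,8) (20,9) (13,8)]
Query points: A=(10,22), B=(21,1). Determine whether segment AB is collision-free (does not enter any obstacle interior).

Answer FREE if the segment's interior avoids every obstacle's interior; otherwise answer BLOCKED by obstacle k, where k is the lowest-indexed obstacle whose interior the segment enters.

Obstacle 1 [(0,13) (7,13) (11,19) (2,24)]:
  edge (0,13)–(7,13): clear
  edge (7,13)–(11,19): clear
  edge (11,19)–(2,24): clear
  edge (2,24)–(0,13): clear
  midpoint (31/2,23/2) outside
  → clear
Obstacle 2 [(2,1) (8,1) (11,3) (11,10) (5,11)]:
  edge (2,1)–(8,1): clear
  edge (8,1)–(11,3): clear
  edge (11,3)–(11,10): clear
  edge (11,10)–(5,11): clear
  edge (5,11)–(2,1): clear
  midpoint (31/2,23/2) outside
  → clear
Obstacle 3 [(13,1) (20,0) (21,8) (20,9) (13,8)]:
  edge (13,1)–(20,0): clear
  edge (20,0)–(21,8): crosses AB
  edge (21,8)–(20,9): clear
  edge (20,9)–(13,8): crosses AB
  edge (13,8)–(13,1): clear
  → BLOCKED

BLOCKED by obstacle 3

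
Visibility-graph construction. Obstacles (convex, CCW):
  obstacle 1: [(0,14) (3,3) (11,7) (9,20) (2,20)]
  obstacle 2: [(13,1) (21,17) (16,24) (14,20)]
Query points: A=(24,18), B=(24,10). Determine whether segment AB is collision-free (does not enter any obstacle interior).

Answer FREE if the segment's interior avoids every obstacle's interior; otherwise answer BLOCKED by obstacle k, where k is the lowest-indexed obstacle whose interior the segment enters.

Obstacle 1 [(0,14) (3,3) (11,7) (9,20) (2,20)]:
  edge (0,14)–(3,3): clear
  edge (3,3)–(11,7): clear
  edge (11,7)–(9,20): clear
  edge (9,20)–(2,20): clear
  edge (2,20)–(0,14): clear
  midpoint (24,14) outside
  → clear
Obstacle 2 [(13,1) (21,17) (16,24) (14,20)]:
  edge (13,1)–(21,17): clear
  edge (21,17)–(16,24): clear
  edge (16,24)–(14,20): clear
  edge (14,20)–(13,1): clear
  midpoint (24,14) outside
  → clear

FREE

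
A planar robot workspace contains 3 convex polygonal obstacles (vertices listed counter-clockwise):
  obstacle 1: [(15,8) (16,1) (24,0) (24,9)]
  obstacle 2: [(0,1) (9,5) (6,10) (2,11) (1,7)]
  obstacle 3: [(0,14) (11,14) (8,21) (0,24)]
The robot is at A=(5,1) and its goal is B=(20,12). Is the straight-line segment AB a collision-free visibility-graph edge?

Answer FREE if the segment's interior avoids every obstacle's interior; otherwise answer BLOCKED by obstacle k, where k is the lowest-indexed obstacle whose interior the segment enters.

Obstacle 1 [(15,8) (16,1) (24,0) (24,9)]:
  edge (15,8)–(16,1): clear
  edge (16,1)–(24,0): clear
  edge (24,0)–(24,9): clear
  edge (24,9)–(15,8): clear
  midpoint (25/2,13/2) outside
  → clear
Obstacle 2 [(0,1) (9,5) (6,10) (2,11) (1,7)]:
  edge (0,1)–(9,5): clear
  edge (9,5)–(6,10): clear
  edge (6,10)–(2,11): clear
  edge (2,11)–(1,7): clear
  edge (1,7)–(0,1): clear
  midpoint (25/2,13/2) outside
  → clear
Obstacle 3 [(0,14) (11,14) (8,21) (0,24)]:
  edge (0,14)–(11,14): clear
  edge (11,14)–(8,21): clear
  edge (8,21)–(0,24): clear
  edge (0,24)–(0,14): clear
  midpoint (25/2,13/2) outside
  → clear

FREE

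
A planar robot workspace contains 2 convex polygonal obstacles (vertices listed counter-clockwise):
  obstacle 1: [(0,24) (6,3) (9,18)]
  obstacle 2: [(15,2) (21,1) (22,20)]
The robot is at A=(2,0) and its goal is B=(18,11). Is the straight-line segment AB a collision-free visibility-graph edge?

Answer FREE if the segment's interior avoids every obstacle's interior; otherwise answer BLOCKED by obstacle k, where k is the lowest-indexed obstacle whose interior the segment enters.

Obstacle 1 [(0,24) (6,3) (9,18)]:
  edge (0,24)–(6,3): clear
  edge (6,3)–(9,18): clear
  edge (9,18)–(0,24): clear
  midpoint (10,11/2) outside
  → clear
Obstacle 2 [(15,2) (21,1) (22,20)]:
  edge (15,2)–(21,1): clear
  edge (21,1)–(22,20): clear
  edge (22,20)–(15,2): clear
  midpoint (10,11/2) outside
  → clear

FREE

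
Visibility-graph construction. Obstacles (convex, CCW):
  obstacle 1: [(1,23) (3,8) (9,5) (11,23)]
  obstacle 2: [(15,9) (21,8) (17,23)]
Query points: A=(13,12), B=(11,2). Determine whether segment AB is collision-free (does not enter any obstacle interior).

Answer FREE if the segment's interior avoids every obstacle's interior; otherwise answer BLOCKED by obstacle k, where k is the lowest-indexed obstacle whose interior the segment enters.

FREE

Obstacle 1 [(1,23) (3,8) (9,5) (11,23)]:
  edge (1,23)–(3,8): clear
  edge (3,8)–(9,5): clear
  edge (9,5)–(11,23): clear
  edge (11,23)–(1,23): clear
  midpoint (12,7) outside
  → clear
Obstacle 2 [(15,9) (21,8) (17,23)]:
  edge (15,9)–(21,8): clear
  edge (21,8)–(17,23): clear
  edge (17,23)–(15,9): clear
  midpoint (12,7) outside
  → clear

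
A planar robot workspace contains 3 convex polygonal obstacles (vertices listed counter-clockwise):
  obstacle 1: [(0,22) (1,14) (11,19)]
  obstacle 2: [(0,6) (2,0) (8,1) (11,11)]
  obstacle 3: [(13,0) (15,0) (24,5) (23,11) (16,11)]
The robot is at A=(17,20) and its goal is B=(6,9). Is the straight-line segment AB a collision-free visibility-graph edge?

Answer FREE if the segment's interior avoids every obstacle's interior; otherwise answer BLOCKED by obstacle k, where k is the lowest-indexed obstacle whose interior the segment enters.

Obstacle 1 [(0,22) (1,14) (11,19)]:
  edge (0,22)–(1,14): clear
  edge (1,14)–(11,19): clear
  edge (11,19)–(0,22): clear
  midpoint (23/2,29/2) outside
  → clear
Obstacle 2 [(0,6) (2,0) (8,1) (11,11)]:
  edge (0,6)–(2,0): clear
  edge (2,0)–(8,1): clear
  edge (8,1)–(11,11): clear
  edge (11,11)–(0,6): clear
  midpoint (23/2,29/2) outside
  → clear
Obstacle 3 [(13,0) (15,0) (24,5) (23,11) (16,11)]:
  edge (13,0)–(15,0): clear
  edge (15,0)–(24,5): clear
  edge (24,5)–(23,11): clear
  edge (23,11)–(16,11): clear
  edge (16,11)–(13,0): clear
  midpoint (23/2,29/2) outside
  → clear

FREE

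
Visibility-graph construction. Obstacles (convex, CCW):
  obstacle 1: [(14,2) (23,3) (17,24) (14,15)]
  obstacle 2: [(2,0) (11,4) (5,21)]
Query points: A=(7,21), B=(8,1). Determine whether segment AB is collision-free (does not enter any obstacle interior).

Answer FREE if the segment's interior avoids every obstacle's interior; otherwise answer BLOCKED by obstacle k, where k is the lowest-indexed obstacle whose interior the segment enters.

Obstacle 1 [(14,2) (23,3) (17,24) (14,15)]:
  edge (14,2)–(23,3): clear
  edge (23,3)–(17,24): clear
  edge (17,24)–(14,15): clear
  edge (14,15)–(14,2): clear
  midpoint (15/2,11) outside
  → clear
Obstacle 2 [(2,0) (11,4) (5,21)]:
  edge (2,0)–(11,4): crosses AB
  edge (11,4)–(5,21): crosses AB
  edge (5,21)–(2,0): clear
  → BLOCKED

BLOCKED by obstacle 2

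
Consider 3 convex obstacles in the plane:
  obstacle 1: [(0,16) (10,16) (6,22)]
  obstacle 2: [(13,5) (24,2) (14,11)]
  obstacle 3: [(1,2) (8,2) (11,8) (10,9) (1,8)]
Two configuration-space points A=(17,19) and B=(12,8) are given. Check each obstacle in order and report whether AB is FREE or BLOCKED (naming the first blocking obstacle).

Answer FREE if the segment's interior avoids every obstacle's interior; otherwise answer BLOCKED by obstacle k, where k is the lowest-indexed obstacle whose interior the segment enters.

FREE

Obstacle 1 [(0,16) (10,16) (6,22)]:
  edge (0,16)–(10,16): clear
  edge (10,16)–(6,22): clear
  edge (6,22)–(0,16): clear
  midpoint (29/2,27/2) outside
  → clear
Obstacle 2 [(13,5) (24,2) (14,11)]:
  edge (13,5)–(24,2): clear
  edge (24,2)–(14,11): clear
  edge (14,11)–(13,5): clear
  midpoint (29/2,27/2) outside
  → clear
Obstacle 3 [(1,2) (8,2) (11,8) (10,9) (1,8)]:
  edge (1,2)–(8,2): clear
  edge (8,2)–(11,8): clear
  edge (11,8)–(10,9): clear
  edge (10,9)–(1,8): clear
  edge (1,8)–(1,2): clear
  midpoint (29/2,27/2) outside
  → clear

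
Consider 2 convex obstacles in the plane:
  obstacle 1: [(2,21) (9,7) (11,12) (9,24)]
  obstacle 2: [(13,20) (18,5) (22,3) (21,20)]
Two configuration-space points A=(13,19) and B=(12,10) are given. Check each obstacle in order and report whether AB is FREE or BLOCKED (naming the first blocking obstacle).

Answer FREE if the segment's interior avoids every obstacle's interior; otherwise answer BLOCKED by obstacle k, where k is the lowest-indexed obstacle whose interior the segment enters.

FREE

Obstacle 1 [(2,21) (9,7) (11,12) (9,24)]:
  edge (2,21)–(9,7): clear
  edge (9,7)–(11,12): clear
  edge (11,12)–(9,24): clear
  edge (9,24)–(2,21): clear
  midpoint (25/2,29/2) outside
  → clear
Obstacle 2 [(13,20) (18,5) (22,3) (21,20)]:
  edge (13,20)–(18,5): clear
  edge (18,5)–(22,3): clear
  edge (22,3)–(21,20): clear
  edge (21,20)–(13,20): clear
  midpoint (25/2,29/2) outside
  → clear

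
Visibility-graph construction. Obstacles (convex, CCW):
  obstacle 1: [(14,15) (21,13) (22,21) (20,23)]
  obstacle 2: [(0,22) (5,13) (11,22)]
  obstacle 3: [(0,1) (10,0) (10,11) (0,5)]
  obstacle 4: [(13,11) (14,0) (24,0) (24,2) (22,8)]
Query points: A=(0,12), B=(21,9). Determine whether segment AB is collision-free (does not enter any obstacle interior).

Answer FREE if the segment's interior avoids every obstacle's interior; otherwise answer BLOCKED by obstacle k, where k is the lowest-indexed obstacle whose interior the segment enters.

Obstacle 1 [(14,15) (21,13) (22,21) (20,23)]:
  edge (14,15)–(21,13): clear
  edge (21,13)–(22,21): clear
  edge (22,21)–(20,23): clear
  edge (20,23)–(14,15): clear
  midpoint (21/2,21/2) outside
  → clear
Obstacle 2 [(0,22) (5,13) (11,22)]:
  edge (0,22)–(5,13): clear
  edge (5,13)–(11,22): clear
  edge (11,22)–(0,22): clear
  midpoint (21/2,21/2) outside
  → clear
Obstacle 3 [(0,1) (10,0) (10,11) (0,5)]:
  edge (0,1)–(10,0): clear
  edge (10,0)–(10,11): crosses AB
  edge (10,11)–(0,5): crosses AB
  edge (0,5)–(0,1): clear
  → BLOCKED
Obstacle 4 [(13,11) (14,0) (24,0) (24,2) (22,8)]:
  edge (13,11)–(14,0): crosses AB
  edge (14,0)–(24,0): clear
  edge (24,0)–(24,2): clear
  edge (24,2)–(22,8): clear
  edge (22,8)–(13,11): crosses AB
  → BLOCKED

BLOCKED by obstacle 3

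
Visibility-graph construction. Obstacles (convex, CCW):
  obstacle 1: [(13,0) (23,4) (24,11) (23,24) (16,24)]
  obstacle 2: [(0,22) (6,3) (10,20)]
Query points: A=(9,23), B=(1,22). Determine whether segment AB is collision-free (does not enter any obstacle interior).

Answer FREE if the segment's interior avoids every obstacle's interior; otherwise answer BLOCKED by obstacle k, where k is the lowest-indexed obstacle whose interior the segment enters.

FREE

Obstacle 1 [(13,0) (23,4) (24,11) (23,24) (16,24)]:
  edge (13,0)–(23,4): clear
  edge (23,4)–(24,11): clear
  edge (24,11)–(23,24): clear
  edge (23,24)–(16,24): clear
  edge (16,24)–(13,0): clear
  midpoint (5,45/2) outside
  → clear
Obstacle 2 [(0,22) (6,3) (10,20)]:
  edge (0,22)–(6,3): clear
  edge (6,3)–(10,20): clear
  edge (10,20)–(0,22): clear
  midpoint (5,45/2) outside
  → clear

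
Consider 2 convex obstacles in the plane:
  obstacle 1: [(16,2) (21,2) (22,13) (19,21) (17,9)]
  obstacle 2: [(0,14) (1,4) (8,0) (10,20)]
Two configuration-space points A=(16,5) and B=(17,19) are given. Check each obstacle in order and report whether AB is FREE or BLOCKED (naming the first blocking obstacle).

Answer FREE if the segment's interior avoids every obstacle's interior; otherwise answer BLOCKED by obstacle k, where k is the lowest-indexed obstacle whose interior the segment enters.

FREE

Obstacle 1 [(16,2) (21,2) (22,13) (19,21) (17,9)]:
  edge (16,2)–(21,2): clear
  edge (21,2)–(22,13): clear
  edge (22,13)–(19,21): clear
  edge (19,21)–(17,9): clear
  edge (17,9)–(16,2): clear
  midpoint (33/2,12) outside
  → clear
Obstacle 2 [(0,14) (1,4) (8,0) (10,20)]:
  edge (0,14)–(1,4): clear
  edge (1,4)–(8,0): clear
  edge (8,0)–(10,20): clear
  edge (10,20)–(0,14): clear
  midpoint (33/2,12) outside
  → clear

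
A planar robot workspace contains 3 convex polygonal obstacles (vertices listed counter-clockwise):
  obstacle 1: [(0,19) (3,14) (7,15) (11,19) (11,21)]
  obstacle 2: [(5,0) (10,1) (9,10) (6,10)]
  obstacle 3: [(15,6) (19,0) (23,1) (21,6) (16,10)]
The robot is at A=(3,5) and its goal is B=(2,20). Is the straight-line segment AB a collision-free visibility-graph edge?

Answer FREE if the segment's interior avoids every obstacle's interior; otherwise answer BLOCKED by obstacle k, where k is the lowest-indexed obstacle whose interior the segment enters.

BLOCKED by obstacle 1

Obstacle 1 [(0,19) (3,14) (7,15) (11,19) (11,21)]:
  edge (0,19)–(3,14): crosses AB
  edge (3,14)–(7,15): clear
  edge (7,15)–(11,19): clear
  edge (11,19)–(11,21): clear
  edge (11,21)–(0,19): crosses AB
  → BLOCKED
Obstacle 2 [(5,0) (10,1) (9,10) (6,10)]:
  edge (5,0)–(10,1): clear
  edge (10,1)–(9,10): clear
  edge (9,10)–(6,10): clear
  edge (6,10)–(5,0): clear
  midpoint (5/2,25/2) outside
  → clear
Obstacle 3 [(15,6) (19,0) (23,1) (21,6) (16,10)]:
  edge (15,6)–(19,0): clear
  edge (19,0)–(23,1): clear
  edge (23,1)–(21,6): clear
  edge (21,6)–(16,10): clear
  edge (16,10)–(15,6): clear
  midpoint (5/2,25/2) outside
  → clear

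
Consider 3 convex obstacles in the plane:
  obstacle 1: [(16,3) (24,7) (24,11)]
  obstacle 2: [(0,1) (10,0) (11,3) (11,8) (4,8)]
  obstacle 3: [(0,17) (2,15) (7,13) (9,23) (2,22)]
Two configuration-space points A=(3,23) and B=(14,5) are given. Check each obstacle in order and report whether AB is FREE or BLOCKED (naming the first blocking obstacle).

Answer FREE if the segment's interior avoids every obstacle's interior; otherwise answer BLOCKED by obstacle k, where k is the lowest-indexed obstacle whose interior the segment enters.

BLOCKED by obstacle 3

Obstacle 1 [(16,3) (24,7) (24,11)]:
  edge (16,3)–(24,7): clear
  edge (24,7)–(24,11): clear
  edge (24,11)–(16,3): clear
  midpoint (17/2,14) outside
  → clear
Obstacle 2 [(0,1) (10,0) (11,3) (11,8) (4,8)]:
  edge (0,1)–(10,0): clear
  edge (10,0)–(11,3): clear
  edge (11,3)–(11,8): clear
  edge (11,8)–(4,8): clear
  edge (4,8)–(0,1): clear
  midpoint (17/2,14) outside
  → clear
Obstacle 3 [(0,17) (2,15) (7,13) (9,23) (2,22)]:
  edge (0,17)–(2,15): clear
  edge (2,15)–(7,13): clear
  edge (7,13)–(9,23): crosses AB
  edge (9,23)–(2,22): crosses AB
  edge (2,22)–(0,17): clear
  → BLOCKED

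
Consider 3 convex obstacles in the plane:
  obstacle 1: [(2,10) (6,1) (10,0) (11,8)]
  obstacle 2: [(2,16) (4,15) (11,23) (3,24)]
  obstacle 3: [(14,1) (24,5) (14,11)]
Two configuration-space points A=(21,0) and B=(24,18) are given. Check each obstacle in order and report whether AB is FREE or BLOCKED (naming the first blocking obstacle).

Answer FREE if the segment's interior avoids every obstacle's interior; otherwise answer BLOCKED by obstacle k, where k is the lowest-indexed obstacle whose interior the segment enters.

BLOCKED by obstacle 3

Obstacle 1 [(2,10) (6,1) (10,0) (11,8)]:
  edge (2,10)–(6,1): clear
  edge (6,1)–(10,0): clear
  edge (10,0)–(11,8): clear
  edge (11,8)–(2,10): clear
  midpoint (45/2,9) outside
  → clear
Obstacle 2 [(2,16) (4,15) (11,23) (3,24)]:
  edge (2,16)–(4,15): clear
  edge (4,15)–(11,23): clear
  edge (11,23)–(3,24): clear
  edge (3,24)–(2,16): clear
  midpoint (45/2,9) outside
  → clear
Obstacle 3 [(14,1) (24,5) (14,11)]:
  edge (14,1)–(24,5): crosses AB
  edge (24,5)–(14,11): crosses AB
  edge (14,11)–(14,1): clear
  → BLOCKED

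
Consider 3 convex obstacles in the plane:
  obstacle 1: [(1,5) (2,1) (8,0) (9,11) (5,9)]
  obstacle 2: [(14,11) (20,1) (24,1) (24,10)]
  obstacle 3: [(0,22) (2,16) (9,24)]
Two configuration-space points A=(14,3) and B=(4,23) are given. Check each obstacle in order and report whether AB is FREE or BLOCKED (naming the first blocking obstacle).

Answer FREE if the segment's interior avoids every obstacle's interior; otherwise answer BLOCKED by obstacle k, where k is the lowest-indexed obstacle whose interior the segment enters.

Obstacle 1 [(1,5) (2,1) (8,0) (9,11) (5,9)]:
  edge (1,5)–(2,1): clear
  edge (2,1)–(8,0): clear
  edge (8,0)–(9,11): clear
  edge (9,11)–(5,9): clear
  edge (5,9)–(1,5): clear
  midpoint (9,13) outside
  → clear
Obstacle 2 [(14,11) (20,1) (24,1) (24,10)]:
  edge (14,11)–(20,1): clear
  edge (20,1)–(24,1): clear
  edge (24,1)–(24,10): clear
  edge (24,10)–(14,11): clear
  midpoint (9,13) outside
  → clear
Obstacle 3 [(0,22) (2,16) (9,24)]:
  edge (0,22)–(2,16): clear
  edge (2,16)–(9,24): crosses AB
  edge (9,24)–(0,22): crosses AB
  → BLOCKED

BLOCKED by obstacle 3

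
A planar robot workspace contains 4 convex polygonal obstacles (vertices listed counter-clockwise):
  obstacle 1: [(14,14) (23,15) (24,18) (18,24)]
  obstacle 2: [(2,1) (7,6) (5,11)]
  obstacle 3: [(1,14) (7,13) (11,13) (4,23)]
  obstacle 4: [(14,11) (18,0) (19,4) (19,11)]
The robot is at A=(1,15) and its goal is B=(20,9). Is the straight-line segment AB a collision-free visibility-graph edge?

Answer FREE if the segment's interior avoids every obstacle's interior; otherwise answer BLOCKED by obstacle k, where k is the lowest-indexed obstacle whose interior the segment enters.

Obstacle 1 [(14,14) (23,15) (24,18) (18,24)]:
  edge (14,14)–(23,15): clear
  edge (23,15)–(24,18): clear
  edge (24,18)–(18,24): clear
  edge (18,24)–(14,14): clear
  midpoint (21/2,12) outside
  → clear
Obstacle 2 [(2,1) (7,6) (5,11)]:
  edge (2,1)–(7,6): clear
  edge (7,6)–(5,11): clear
  edge (5,11)–(2,1): clear
  midpoint (21/2,12) outside
  → clear
Obstacle 3 [(1,14) (7,13) (11,13) (4,23)]:
  edge (1,14)–(7,13): clear
  edge (7,13)–(11,13): crosses AB
  edge (11,13)–(4,23): clear
  edge (4,23)–(1,14): crosses AB
  → BLOCKED
Obstacle 4 [(14,11) (18,0) (19,4) (19,11)]:
  edge (14,11)–(18,0): crosses AB
  edge (18,0)–(19,4): clear
  edge (19,4)–(19,11): crosses AB
  edge (19,11)–(14,11): clear
  → BLOCKED

BLOCKED by obstacle 3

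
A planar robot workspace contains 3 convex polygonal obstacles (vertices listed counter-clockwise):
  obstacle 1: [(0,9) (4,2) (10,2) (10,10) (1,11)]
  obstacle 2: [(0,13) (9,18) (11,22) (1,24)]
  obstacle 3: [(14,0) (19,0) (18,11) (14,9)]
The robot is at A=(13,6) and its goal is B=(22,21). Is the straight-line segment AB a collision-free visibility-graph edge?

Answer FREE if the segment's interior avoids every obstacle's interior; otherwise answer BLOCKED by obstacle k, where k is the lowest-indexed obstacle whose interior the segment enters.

BLOCKED by obstacle 3

Obstacle 1 [(0,9) (4,2) (10,2) (10,10) (1,11)]:
  edge (0,9)–(4,2): clear
  edge (4,2)–(10,2): clear
  edge (10,2)–(10,10): clear
  edge (10,10)–(1,11): clear
  edge (1,11)–(0,9): clear
  midpoint (35/2,27/2) outside
  → clear
Obstacle 2 [(0,13) (9,18) (11,22) (1,24)]:
  edge (0,13)–(9,18): clear
  edge (9,18)–(11,22): clear
  edge (11,22)–(1,24): clear
  edge (1,24)–(0,13): clear
  midpoint (35/2,27/2) outside
  → clear
Obstacle 3 [(14,0) (19,0) (18,11) (14,9)]:
  edge (14,0)–(19,0): clear
  edge (19,0)–(18,11): clear
  edge (18,11)–(14,9): crosses AB
  edge (14,9)–(14,0): crosses AB
  → BLOCKED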